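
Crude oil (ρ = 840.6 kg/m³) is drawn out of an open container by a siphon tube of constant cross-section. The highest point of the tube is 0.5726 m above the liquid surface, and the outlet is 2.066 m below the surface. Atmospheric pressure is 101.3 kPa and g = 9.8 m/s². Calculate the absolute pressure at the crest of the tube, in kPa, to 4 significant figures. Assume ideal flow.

Bernoulli surface→outlet gives ½v² = g·h_out, so v = √(2·9.8·2.066) = 6.363 m/s.
The bore is uniform, so the speed at the crest is the same v. Bernoulli surface→crest: P_atm = P_top + ½ρv² + ρg·h_top.
P_top = 101300 − ½·840.6·6.363² − 840.6·9.8·0.5726 = 79560 Pa.

P_top ≈ 79.56 kPa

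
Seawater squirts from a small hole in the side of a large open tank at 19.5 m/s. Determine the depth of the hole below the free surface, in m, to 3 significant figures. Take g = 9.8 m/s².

h = 19.4 m

Inverting v = √(2gh) gives h = v² / 2g.
h = 19.5²/(2·9.8) = 380/19.60 = 19.4 m.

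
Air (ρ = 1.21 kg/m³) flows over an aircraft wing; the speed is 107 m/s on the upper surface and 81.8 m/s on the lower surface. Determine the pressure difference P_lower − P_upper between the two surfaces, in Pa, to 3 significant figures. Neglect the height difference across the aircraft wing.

Bernoulli (same height): P_lower − P_upper = ½ρ(v_upper² − v_lower²).
ΔP = ½·1.21·(107² − 81.8²) = 2880 Pa.

ΔP ≈ 2880 Pa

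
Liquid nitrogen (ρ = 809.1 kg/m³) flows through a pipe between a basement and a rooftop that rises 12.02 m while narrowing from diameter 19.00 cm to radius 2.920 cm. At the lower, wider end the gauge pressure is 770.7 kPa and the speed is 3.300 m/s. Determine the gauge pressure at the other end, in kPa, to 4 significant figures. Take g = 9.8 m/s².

P₂ ≈ 186.2 kPa

The volume flow rate is constant, so v₂ = (A₁/A₂)v₁ = (283.5/26.79)·3.300 = 34.93 m/s.
Bernoulli: P₁ + ½ρv₁² + ρg h₁ = P₂ + ½ρv₂² + ρg h₂, so P₂ = P₁ + ½ρ(v₁² − v₂²) − ρg(h₂ − h₁).
P₂ = 770700 + ½·809.1·(3.300² − 34.93²) − 809.1·9.8·(+12.02) = 770700 + (-489200) − (95310) = 186200 Pa.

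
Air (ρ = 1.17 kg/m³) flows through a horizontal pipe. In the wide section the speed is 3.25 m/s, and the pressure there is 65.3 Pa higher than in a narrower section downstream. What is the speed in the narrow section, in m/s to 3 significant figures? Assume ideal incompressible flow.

v₂ ≈ 11.1 m/s

Along the level pipe P + ½ρv² is conserved, hence v₂² = v₁² + 2(P₁ − P₂)/ρ.
v₂ = √(3.25² + 2·65.3/1.17) = √(10.6 + 112) = 11.1 m/s.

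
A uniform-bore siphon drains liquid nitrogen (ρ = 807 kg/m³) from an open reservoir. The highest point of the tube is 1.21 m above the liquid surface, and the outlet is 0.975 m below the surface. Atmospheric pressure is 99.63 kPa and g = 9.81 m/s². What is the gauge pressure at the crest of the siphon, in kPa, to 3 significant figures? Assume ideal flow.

Bernoulli surface→outlet gives ½v² = g·h_out, so v = √(2·9.81·0.975) = 4.37 m/s.
Continuity keeps v the same throughout the tube; from surface to crest, P_atm + 0 = P_top + ½ρv² + ρg·h_top.
P_top = 99630 − ½·807·4.37² − 807·9.81·1.21 = 82300 Pa. So P_gauge = P_top − P_atm = -17300 Pa.

P_gauge = -17.3 kPa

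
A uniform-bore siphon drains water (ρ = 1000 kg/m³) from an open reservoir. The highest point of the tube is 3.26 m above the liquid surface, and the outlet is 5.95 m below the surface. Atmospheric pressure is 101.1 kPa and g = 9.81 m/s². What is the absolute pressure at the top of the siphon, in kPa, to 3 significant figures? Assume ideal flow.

P_top ≈ 10.7 kPa

From the surface to the outlet (both open to atmosphere, surface at rest): v = √(2g·h_out) = √(2·9.81·5.95) = 10.8 m/s.
The bore is uniform, so the speed at the crest is the same v. Bernoulli surface→crest: P_atm = P_top + ½ρv² + ρg·h_top.
P_top = 101100 − ½·1000·10.8² − 1000·9.81·3.26 = 10700 Pa.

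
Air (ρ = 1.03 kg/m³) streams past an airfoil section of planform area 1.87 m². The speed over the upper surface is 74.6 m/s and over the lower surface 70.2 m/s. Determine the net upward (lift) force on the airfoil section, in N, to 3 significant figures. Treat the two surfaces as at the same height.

The faster flow above has the lower pressure; Bernoulli (same height) gives ΔP = ½ρ(v_up² − v_low²).
ΔP = ½·1.03·(74.6² − 70.2²) = 328 Pa.
Lift = ΔP · A = 328 × 1.87 = 614 N.

F ≈ 614 N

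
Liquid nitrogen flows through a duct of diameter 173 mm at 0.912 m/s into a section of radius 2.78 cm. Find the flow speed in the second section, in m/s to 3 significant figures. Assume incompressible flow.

The volume flow rate is constant, so v₂ = (A₁/A₂)v₁ = (235/24.3)·0.912 = 8.83 m/s.

v₂ = 8.83 m/s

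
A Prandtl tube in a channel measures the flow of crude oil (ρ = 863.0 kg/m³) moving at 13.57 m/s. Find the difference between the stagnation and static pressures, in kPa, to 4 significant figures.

79.46 kPa

Bernoulli between the free stream and the stagnation point: ½ρv² = P_stag − P_static.
ΔP = ½·863.0·13.57² = 79460 Pa.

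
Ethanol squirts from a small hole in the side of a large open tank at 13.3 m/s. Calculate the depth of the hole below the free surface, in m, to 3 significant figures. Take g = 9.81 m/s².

For a small hole in a large open tank, ½v² = gh, giving h = v²/(2g).
h = 13.3²/(2·9.81) = 177/19.62 = 9.02 m.

h = 9.02 m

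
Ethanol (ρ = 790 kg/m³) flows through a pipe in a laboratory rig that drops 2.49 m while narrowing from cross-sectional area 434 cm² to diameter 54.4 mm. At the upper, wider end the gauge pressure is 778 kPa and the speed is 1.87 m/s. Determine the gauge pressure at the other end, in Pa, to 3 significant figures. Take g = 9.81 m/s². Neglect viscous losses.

P₂ = 317000 Pa

The volume flow rate is constant, so v₂ = (A₁/A₂)v₁ = (434/23.2)·1.87 = 34.9 m/s.
Bernoulli: P₁ + ½ρv₁² + ρg h₁ = P₂ + ½ρv₂² + ρg h₂, so P₂ = P₁ + ½ρ(v₁² − v₂²) − ρg(h₂ − h₁).
P₂ = 778000 + ½·790·(1.87² − 34.9²) − 790·9.81·(−2.49) = 778000 + (-480000) − (-19300) = 317000 Pa.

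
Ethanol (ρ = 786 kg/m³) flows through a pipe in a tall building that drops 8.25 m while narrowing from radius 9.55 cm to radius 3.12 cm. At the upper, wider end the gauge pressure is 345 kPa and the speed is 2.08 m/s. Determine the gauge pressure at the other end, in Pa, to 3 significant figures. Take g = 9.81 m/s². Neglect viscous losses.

Continuity gives A₁v₁ = A₂v₂, so v₂ = (287 cm²)/(30.6 cm²) × 2.08 m/s = 19.5 m/s.
Applying Bernoulli between the two ends and solving for P₂: P₂ = P₁ + ½ρ(v₁² − v₂²) − ρgΔh.
P₂ = 345000 + ½·786·(2.08² − 19.5²) − 786·9.81·(−8.25) = 345000 + (-148000) − (-63600) = 261000 Pa.

P₂ ≈ 261000 Pa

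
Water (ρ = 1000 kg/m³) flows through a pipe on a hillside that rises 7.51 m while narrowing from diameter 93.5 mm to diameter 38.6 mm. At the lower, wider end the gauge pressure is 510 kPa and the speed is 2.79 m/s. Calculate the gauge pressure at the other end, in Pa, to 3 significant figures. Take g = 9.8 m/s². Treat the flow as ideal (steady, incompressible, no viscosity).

306000 Pa

The volume flow rate is constant, so v₂ = (A₁/A₂)v₁ = (68.7/11.7)·2.79 = 16.4 m/s.
Bernoulli: P₁ + ½ρv₁² + ρg h₁ = P₂ + ½ρv₂² + ρg h₂, so P₂ = P₁ + ½ρ(v₁² − v₂²) − ρg(h₂ − h₁).
P₂ = 510000 + ½·1000·(2.79² − 16.4²) − 1000·9.8·(+7.51) = 510000 + (-130000) − (73600) = 306000 Pa.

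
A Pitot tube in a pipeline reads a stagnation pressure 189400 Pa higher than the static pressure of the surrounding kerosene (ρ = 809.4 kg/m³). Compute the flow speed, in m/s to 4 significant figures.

The dynamic pressure equals the rise in static pressure at the stagnation point: ΔP = ½ρv².
v = √(2ΔP/ρ) = √(2·189400/809.4) = 21.63 m/s.

v ≈ 21.63 m/s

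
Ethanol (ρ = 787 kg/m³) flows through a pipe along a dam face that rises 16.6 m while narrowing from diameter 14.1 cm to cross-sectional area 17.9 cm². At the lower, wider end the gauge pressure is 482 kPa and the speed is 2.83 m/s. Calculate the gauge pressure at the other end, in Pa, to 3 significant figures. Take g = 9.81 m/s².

The volume flow rate is constant, so v₂ = (A₁/A₂)v₁ = (156/17.9)·2.83 = 24.7 m/s.
Applying Bernoulli between the two ends and solving for P₂: P₂ = P₁ + ½ρ(v₁² − v₂²) − ρgΔh.
P₂ = 482000 + ½·787·(2.83² − 24.7²) − 787·9.81·(+16.6) = 482000 + (-237000) − (128000) = 117000 Pa.

P₂ ≈ 117000 Pa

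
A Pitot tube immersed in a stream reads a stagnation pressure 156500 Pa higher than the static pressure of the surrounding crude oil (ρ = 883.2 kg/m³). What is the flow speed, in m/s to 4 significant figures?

The dynamic pressure equals the rise in static pressure at the stagnation point: ΔP = ½ρv².
v = √(2ΔP/ρ) = √(2·156500/883.2) = 18.83 m/s.

v ≈ 18.83 m/s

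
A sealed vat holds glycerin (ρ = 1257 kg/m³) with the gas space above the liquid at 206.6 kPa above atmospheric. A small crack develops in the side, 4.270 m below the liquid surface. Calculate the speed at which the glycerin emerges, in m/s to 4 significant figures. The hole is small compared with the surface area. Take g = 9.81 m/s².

Take point 1 at the surface (v₁ ≈ 0) and point 2 at the hole (at atmospheric pressure). Bernoulli: P₁ + ρg h = P_atm + ½ρv₂².
With P₁ − P_atm = 206600 Pa, v₂ = √(2gh + 2ΔP/ρ) = √(2·9.81·4.270 + 2·206600/1257) = 20.31 m/s.

v ≈ 20.31 m/s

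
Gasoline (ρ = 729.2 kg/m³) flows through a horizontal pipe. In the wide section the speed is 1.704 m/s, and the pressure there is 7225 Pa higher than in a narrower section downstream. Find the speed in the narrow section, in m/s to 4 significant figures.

Along the level pipe P + ½ρv² is conserved, hence v₂² = v₁² + 2(P₁ − P₂)/ρ.
v₂ = √(1.704² + 2·7225/729.2) = √(2.904 + 19.82) = 4.767 m/s.

4.767 m/s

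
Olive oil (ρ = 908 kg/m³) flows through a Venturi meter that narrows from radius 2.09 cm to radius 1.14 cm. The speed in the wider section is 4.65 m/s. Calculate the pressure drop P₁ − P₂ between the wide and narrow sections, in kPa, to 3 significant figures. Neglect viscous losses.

ΔP ≈ 101 kPa

Mass conservation (A₁v₁ = A₂v₂) gives v₂ = 4.65 × 13.7/4.08 = 15.6 m/s.
Bernoulli (h₁ = h₂): P₁ − P₂ = ½ρ(v₂² − v₁²).
P₁ − P₂ = ½·908·(15.6² − 4.65²) = ½·908·223 = 101000 Pa.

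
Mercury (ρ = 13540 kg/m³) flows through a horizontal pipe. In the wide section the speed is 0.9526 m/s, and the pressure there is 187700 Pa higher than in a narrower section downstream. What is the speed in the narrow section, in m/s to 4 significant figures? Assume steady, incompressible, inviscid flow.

With h₁ = h₂, rearranging Bernoulli gives v₂ = √(v₁² + 2ΔP/ρ).
v₂ = √(0.9526² + 2·187700/13540) = √(0.9074 + 27.73) = 5.351 m/s.

v₂ ≈ 5.351 m/s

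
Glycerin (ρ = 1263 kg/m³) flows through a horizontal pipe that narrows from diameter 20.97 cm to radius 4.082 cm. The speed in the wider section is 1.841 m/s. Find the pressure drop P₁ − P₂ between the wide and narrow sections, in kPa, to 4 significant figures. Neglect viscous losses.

ΔP = 91.03 kPa

Continuity gives A₁v₁ = A₂v₂, so v₂ = (345.4 cm²)/(52.35 cm²) × 1.841 m/s = 12.15 m/s.
With no height change, Bernoulli's equation is P₁ + ½ρv₁² = P₂ + ½ρv₂².
P₁ − P₂ = ½·1263·(12.15² − 1.841²) = ½·1263·144.1 = 91030 Pa.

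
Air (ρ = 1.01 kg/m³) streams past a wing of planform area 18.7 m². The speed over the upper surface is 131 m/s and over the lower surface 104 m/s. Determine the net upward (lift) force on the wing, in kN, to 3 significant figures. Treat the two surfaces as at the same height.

With equal heights on the two surfaces, Bernoulli gives P_lower − P_upper = ½ρ(v_upper² − v_lower²).
ΔP = ½·1.01·(131² − 104²) = 3200 Pa.
Lift = ΔP · A = 3200 × 18.7 = 59900 N.

F = 59.9 kN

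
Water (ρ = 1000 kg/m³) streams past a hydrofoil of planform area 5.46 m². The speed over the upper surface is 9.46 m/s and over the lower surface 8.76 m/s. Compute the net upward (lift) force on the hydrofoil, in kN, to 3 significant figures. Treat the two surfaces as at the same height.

F = 34.8 kN

With equal heights on the two surfaces, Bernoulli gives P_lower − P_upper = ½ρ(v_upper² − v_lower²).
ΔP = ½·1000·(9.46² − 8.76²) = 6380 Pa.
Lift = ΔP · A = 6380 × 5.46 = 34800 N.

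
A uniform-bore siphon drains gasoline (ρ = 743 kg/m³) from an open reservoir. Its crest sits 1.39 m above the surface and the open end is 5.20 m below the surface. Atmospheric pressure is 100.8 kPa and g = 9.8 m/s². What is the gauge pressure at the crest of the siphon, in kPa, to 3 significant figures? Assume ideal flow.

P_gauge = -48.0 kPa

From the surface to the outlet (both open to atmosphere, surface at rest): v = √(2g·h_out) = √(2·9.8·5.20) = 10.1 m/s.
With constant cross-section the crest speed equals v; applying Bernoulli from the surface up to the crest, P_top = P_atm − ½ρv² − ρg·h_top.
P_top = 100800 − ½·743·10.1² − 743·9.8·1.39 = 52800 Pa. So P_gauge = P_top − P_atm = -48000 Pa.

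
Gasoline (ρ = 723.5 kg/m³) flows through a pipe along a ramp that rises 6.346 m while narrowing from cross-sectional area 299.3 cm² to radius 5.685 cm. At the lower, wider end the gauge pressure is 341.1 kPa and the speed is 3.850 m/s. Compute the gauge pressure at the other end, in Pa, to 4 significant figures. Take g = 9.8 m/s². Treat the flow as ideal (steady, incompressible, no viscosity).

By continuity, v₂ = v₁·A₁/A₂ = 3.850·(299.3/101.5) = 11.35 m/s.
Bernoulli: P₁ + ½ρv₁² + ρg h₁ = P₂ + ½ρv₂² + ρg h₂, so P₂ = P₁ + ½ρ(v₁² − v₂²) − ρg(h₂ − h₁).
P₂ = 341100 + ½·723.5·(3.850² − 11.35²) − 723.5·9.8·(+6.346) = 341100 + (-41230) − (45000) = 254900 Pa.

P₂ ≈ 254900 Pa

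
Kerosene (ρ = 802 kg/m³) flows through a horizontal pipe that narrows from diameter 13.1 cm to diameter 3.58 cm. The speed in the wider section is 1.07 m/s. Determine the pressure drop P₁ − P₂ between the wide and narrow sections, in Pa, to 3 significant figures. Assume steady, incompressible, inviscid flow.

Mass conservation (A₁v₁ = A₂v₂) gives v₂ = 1.07 × 135/10.1 = 14.3 m/s.
Bernoulli (h₁ = h₂): P₁ − P₂ = ½ρ(v₂² − v₁²).
P₁ − P₂ = ½·802·(14.3² − 1.07²) = ½·802·204 = 81900 Pa.

ΔP ≈ 81900 Pa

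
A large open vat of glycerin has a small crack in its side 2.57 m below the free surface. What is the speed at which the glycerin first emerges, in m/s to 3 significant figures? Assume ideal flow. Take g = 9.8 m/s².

With the surface at rest and both surface and jet at atmospheric pressure, Bernoulli gives ρg h = ½ρv², so v = √(2gh) = √(2·9.8·2.57) = 7.10 m/s.

v = 7.10 m/s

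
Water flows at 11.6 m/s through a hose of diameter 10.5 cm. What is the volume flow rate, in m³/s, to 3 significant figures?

Q = A·v = 0.00866 m² × 11.6 m/s = 0.100 m³/s.

0.100 m³/s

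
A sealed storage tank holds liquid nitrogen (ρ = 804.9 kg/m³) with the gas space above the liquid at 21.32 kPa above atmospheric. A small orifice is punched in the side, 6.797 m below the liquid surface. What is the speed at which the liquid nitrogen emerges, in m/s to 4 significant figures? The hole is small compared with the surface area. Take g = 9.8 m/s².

Take point 1 at the surface (v₁ ≈ 0) and point 2 at the hole (at atmospheric pressure). Bernoulli: P₁ + ρg h = P_atm + ½ρv₂².
With P₁ − P_atm = 21320 Pa, v₂ = √(2gh + 2ΔP/ρ) = √(2·9.8·6.797 + 2·21320/804.9) = 13.65 m/s.

v ≈ 13.65 m/s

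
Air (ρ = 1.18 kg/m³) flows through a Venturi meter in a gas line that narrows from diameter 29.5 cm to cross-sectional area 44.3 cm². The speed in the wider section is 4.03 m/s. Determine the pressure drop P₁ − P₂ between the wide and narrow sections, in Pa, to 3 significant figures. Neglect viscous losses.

ΔP ≈ 2270 Pa

Continuity gives A₁v₁ = A₂v₂, so v₂ = (683 cm²)/(44.3 cm²) × 4.03 m/s = 62.2 m/s.
Bernoulli (h₁ = h₂): P₁ − P₂ = ½ρ(v₂² − v₁²).
P₁ − P₂ = ½·1.18·(62.2² − 4.03²) = ½·1.18·3850 = 2270 Pa.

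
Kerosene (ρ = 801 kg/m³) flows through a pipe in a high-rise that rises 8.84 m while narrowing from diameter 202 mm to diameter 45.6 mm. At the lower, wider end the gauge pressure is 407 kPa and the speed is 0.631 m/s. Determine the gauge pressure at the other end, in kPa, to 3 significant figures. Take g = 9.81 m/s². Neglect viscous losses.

276 kPa

Continuity gives A₁v₁ = A₂v₂, so v₂ = (320 cm²)/(16.3 cm²) × 0.631 m/s = 12.4 m/s.
Bernoulli: P₁ + ½ρv₁² + ρg h₁ = P₂ + ½ρv₂² + ρg h₂, so P₂ = P₁ + ½ρ(v₁² − v₂²) − ρg(h₂ − h₁).
P₂ = 407000 + ½·801·(0.631² − 12.4²) − 801·9.81·(+8.84) = 407000 + (-61200) − (69500) = 276000 Pa.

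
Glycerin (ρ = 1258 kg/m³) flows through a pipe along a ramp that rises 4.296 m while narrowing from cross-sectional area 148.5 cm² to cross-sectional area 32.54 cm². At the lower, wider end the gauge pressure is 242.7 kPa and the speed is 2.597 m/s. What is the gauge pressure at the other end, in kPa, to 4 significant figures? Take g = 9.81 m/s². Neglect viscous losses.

P₂ = 105.6 kPa

Continuity gives A₁v₁ = A₂v₂, so v₂ = (148.5 cm²)/(32.54 cm²) × 2.597 m/s = 11.85 m/s.
Bernoulli: P₁ + ½ρv₁² + ρg h₁ = P₂ + ½ρv₂² + ρg h₂, so P₂ = P₁ + ½ρ(v₁² − v₂²) − ρg(h₂ − h₁).
P₂ = 242700 + ½·1258·(2.597² − 11.85²) − 1258·9.81·(+4.296) = 242700 + (-84110) − (53020) = 105600 Pa.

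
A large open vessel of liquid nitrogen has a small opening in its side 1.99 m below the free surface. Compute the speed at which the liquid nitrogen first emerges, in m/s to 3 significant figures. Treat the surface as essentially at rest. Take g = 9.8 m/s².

v ≈ 6.25 m/s

Bernoulli from surface to hole (P equal, v_surface ≈ 0): v = √(2gh) = √(2×9.8×1.99) = 6.25 m/s.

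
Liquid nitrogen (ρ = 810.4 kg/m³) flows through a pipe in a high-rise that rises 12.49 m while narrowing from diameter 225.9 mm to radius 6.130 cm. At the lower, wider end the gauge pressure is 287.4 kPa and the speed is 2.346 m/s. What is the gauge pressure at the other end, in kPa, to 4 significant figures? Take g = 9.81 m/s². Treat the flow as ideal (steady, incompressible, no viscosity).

Continuity gives A₁v₁ = A₂v₂, so v₂ = (400.8 cm²)/(118.1 cm²) × 2.346 m/s = 7.965 m/s.
Bernoulli: P₁ + ½ρv₁² + ρg h₁ = P₂ + ½ρv₂² + ρg h₂, so P₂ = P₁ + ½ρ(v₁² − v₂²) − ρg(h₂ − h₁).
P₂ = 287400 + ½·810.4·(2.346² − 7.965²) − 810.4·9.81·(+12.49) = 287400 + (-23480) − (99300) = 164600 Pa.

164.6 kPa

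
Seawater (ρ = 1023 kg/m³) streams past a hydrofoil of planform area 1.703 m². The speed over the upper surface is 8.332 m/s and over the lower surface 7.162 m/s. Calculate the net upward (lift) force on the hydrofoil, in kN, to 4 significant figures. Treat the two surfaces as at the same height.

From P + ½ρv² = const at equal height, P_low − P_up = ½ρ(v_up² − v_low²).
ΔP = ½·1023·(8.332² − 7.162²) = 9272 Pa.
Lift = ΔP · A = 9272 × 1.703 = 15790 N.

15.79 kN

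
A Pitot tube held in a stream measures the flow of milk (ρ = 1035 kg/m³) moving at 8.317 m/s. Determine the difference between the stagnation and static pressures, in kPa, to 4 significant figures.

ΔP ≈ 35.80 kPa

At the stagnation point the flow is brought to rest, so Bernoulli gives P_stag − P_static = ½ρv².
ΔP = ½·1035·8.317² = 35800 Pa.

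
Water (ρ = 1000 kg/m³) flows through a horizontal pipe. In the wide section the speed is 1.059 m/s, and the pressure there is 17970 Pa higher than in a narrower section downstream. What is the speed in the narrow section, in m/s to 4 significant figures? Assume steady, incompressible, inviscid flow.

With h₁ = h₂, rearranging Bernoulli gives v₂ = √(v₁² + 2ΔP/ρ).
v₂ = √(1.059² + 2·17970/1000) = √(1.121 + 35.94) = 6.088 m/s.

v₂ = 6.088 m/s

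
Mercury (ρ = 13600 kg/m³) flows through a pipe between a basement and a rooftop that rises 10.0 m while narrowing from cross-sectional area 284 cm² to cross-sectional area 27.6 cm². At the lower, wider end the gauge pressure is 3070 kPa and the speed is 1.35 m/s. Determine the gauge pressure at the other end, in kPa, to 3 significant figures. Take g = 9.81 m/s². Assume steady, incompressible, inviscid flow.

The volume flow rate is constant, so v₂ = (A₁/A₂)v₁ = (284/27.6)·1.35 = 13.9 m/s.
Bernoulli: P₁ + ½ρv₁² + ρg h₁ = P₂ + ½ρv₂² + ρg h₂, so P₂ = P₁ + ½ρ(v₁² − v₂²) − ρg(h₂ − h₁).
P₂ = 3070000 + ½·13600·(1.35² − 13.9²) − 13600·9.81·(+10.0) = 3070000 + (-1300000) − (1330000) = 436000 Pa.

P₂ ≈ 436 kPa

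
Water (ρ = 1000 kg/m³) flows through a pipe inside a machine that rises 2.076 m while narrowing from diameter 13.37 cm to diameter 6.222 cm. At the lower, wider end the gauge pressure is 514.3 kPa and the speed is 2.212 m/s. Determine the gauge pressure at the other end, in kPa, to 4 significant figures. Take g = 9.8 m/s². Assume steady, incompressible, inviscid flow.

P₂ ≈ 444.2 kPa

Mass conservation (A₁v₁ = A₂v₂) gives v₂ = 2.212 × 140.4/30.41 = 10.21 m/s.
Applying Bernoulli between the two ends and solving for P₂: P₂ = P₁ + ½ρ(v₁² − v₂²) − ρgΔh.
P₂ = 514300 + ½·1000·(2.212² − 10.21²) − 1000·9.8·(+2.076) = 514300 + (-49710) − (20340) = 444200 Pa.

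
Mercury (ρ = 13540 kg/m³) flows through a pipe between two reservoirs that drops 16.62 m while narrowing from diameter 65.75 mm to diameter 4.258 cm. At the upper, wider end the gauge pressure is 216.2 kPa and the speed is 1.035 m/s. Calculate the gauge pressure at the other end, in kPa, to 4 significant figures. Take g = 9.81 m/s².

P₂ = 2390 kPa

Continuity gives A₁v₁ = A₂v₂, so v₂ = (33.95 cm²)/(14.24 cm²) × 1.035 m/s = 2.468 m/s.
Applying Bernoulli between the two ends and solving for P₂: P₂ = P₁ + ½ρ(v₁² − v₂²) − ρgΔh.
P₂ = 216200 + ½·13540·(1.035² − 2.468²) − 13540·9.81·(−16.62) = 216200 + (-33980) − (-2208000) = 2390000 Pa.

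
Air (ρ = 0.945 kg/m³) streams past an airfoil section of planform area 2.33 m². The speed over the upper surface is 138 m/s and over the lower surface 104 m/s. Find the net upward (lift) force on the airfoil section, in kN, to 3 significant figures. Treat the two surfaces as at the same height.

9.06 kN

With equal heights on the two surfaces, Bernoulli gives P_lower − P_upper = ½ρ(v_upper² − v_lower²).
ΔP = ½·0.945·(138² − 104²) = 3890 Pa.
Lift = ΔP · A = 3890 × 2.33 = 9060 N.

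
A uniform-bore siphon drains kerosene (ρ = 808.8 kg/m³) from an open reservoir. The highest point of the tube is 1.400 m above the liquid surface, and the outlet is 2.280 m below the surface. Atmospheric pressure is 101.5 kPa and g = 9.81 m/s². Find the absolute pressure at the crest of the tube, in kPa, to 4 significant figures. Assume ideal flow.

P_top = 72.30 kPa

The outlet speed comes from Torricelli: v = √(2g·2.280) = 6.688 m/s.
Continuity keeps v the same throughout the tube; from surface to crest, P_atm + 0 = P_top + ½ρv² + ρg·h_top.
P_top = 101500 − ½·808.8·6.688² − 808.8·9.81·1.400 = 72300 Pa.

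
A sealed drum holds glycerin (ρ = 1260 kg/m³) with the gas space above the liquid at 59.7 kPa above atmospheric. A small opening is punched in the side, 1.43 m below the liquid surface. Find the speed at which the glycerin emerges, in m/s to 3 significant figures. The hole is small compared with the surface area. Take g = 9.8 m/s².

Take point 1 at the surface (v₁ ≈ 0) and point 2 at the hole (at atmospheric pressure). Bernoulli: P₁ + ρg h = P_atm + ½ρv₂².
With P₁ − P_atm = 59700 Pa, v₂ = √(2gh + 2ΔP/ρ) = √(2·9.8·1.43 + 2·59700/1260) = 11.1 m/s.

v ≈ 11.1 m/s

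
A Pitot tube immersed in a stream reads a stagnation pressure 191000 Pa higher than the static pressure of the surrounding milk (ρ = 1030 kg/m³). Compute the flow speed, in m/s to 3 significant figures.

The dynamic pressure equals the rise in static pressure at the stagnation point: ΔP = ½ρv².
v = √(2ΔP/ρ) = √(2·191000/1030) = 19.3 m/s.

19.3 m/s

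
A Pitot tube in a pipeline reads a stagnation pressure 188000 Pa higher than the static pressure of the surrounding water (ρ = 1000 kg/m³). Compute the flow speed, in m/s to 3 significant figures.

v ≈ 19.4 m/s

Bernoulli between the free stream and the stagnation point: ½ρv² = P_stag − P_static.
v = √(2ΔP/ρ) = √(2·188000/1000) = 19.4 m/s.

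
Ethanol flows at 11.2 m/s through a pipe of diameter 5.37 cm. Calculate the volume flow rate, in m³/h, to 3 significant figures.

Q = A·v = 0.00226 m² × 11.2 m/s = 0.0254 m³/s.
Converting: 0.0254 m³/s × 3600 = 91.3 m³/h.

Q ≈ 91.3 m³/h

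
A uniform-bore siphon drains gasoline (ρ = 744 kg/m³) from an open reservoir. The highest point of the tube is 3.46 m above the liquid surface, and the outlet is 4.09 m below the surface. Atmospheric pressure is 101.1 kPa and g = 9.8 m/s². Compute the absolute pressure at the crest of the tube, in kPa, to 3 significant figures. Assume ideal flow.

P_top ≈ 46.1 kPa

Bernoulli surface→outlet gives ½v² = g·h_out, so v = √(2·9.8·4.09) = 8.95 m/s.
With constant cross-section the crest speed equals v; applying Bernoulli from the surface up to the crest, P_top = P_atm − ½ρv² − ρg·h_top.
P_top = 101100 − ½·744·8.95² − 744·9.8·3.46 = 46100 Pa.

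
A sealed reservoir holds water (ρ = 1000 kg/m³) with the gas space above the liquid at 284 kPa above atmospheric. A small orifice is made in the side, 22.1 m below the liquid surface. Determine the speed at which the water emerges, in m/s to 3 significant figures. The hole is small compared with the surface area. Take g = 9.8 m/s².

31.6 m/s

Take point 1 at the surface (v₁ ≈ 0) and point 2 at the hole (at atmospheric pressure). Bernoulli: P₁ + ρg h = P_atm + ½ρv₂².
With P₁ − P_atm = 284000 Pa, v₂ = √(2gh + 2ΔP/ρ) = √(2·9.8·22.1 + 2·284000/1000) = 31.6 m/s.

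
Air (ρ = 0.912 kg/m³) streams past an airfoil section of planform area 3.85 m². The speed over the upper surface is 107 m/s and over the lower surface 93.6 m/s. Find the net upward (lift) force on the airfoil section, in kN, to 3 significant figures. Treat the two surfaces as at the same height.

F = 4.72 kN

From P + ½ρv² = const at equal height, P_low − P_up = ½ρ(v_up² − v_low²).
ΔP = ½·0.912·(107² − 93.6²) = 1230 Pa.
Lift = ΔP · A = 1230 × 3.85 = 4720 N.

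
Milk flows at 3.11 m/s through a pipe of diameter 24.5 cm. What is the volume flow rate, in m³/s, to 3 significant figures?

Q = A·v = 0.0471 m² × 3.11 m/s = 0.147 m³/s.

0.147 m³/s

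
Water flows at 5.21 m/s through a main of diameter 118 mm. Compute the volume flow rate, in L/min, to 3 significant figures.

Q = A·v = 0.0109 m² × 5.21 m/s = 0.0570 m³/s.
Converting: 0.0570 m³/s × 60000 = 3420 L/min.

Q ≈ 3420 L/min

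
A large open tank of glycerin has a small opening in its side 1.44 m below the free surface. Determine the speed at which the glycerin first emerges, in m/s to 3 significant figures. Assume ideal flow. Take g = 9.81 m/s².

Torricelli's result v = √(2gh) gives v = √(2·9.81·1.44) = 5.32 m/s.

v ≈ 5.32 m/s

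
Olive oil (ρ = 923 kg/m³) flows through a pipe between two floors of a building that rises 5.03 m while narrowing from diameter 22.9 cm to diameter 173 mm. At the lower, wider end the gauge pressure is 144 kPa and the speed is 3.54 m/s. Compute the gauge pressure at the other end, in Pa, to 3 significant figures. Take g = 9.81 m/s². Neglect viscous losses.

Continuity gives A₁v₁ = A₂v₂, so v₂ = (412 cm²)/(235 cm²) × 3.54 m/s = 6.20 m/s.
Energy conservation along the streamline gives P₂ = P₁ − ½ρ(v₂² − v₁²) − ρg(h₂ − h₁).
P₂ = 144000 + ½·923·(3.54² − 6.20²) − 923·9.81·(+5.03) = 144000 + (-12000) − (45500) = 86500 Pa.

P₂ ≈ 86500 Pa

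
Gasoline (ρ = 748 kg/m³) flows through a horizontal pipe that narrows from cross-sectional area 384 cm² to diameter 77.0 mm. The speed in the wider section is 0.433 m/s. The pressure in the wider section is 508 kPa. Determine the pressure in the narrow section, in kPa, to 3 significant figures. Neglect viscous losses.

P₂ = 503 kPa

The volume flow rate is constant, so v₂ = (A₁/A₂)v₁ = (384/46.6)·0.433 = 3.57 m/s.
Bernoulli (h₁ = h₂): P₁ − P₂ = ½ρ(v₂² − v₁²).
P₂ = P₁ − ½ρ(v₂² − v₁²) = 508000 − ½·748·(3.57² − 0.433²) = 508000 − 4700 = 503000 Pa.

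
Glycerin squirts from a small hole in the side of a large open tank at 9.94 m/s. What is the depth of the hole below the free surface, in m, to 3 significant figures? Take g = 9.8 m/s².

Torricelli: v = √(2gh), so h = v²/(2g).
h = 9.94²/(2·9.8) = 98.8/19.60 = 5.04 m.

5.04 m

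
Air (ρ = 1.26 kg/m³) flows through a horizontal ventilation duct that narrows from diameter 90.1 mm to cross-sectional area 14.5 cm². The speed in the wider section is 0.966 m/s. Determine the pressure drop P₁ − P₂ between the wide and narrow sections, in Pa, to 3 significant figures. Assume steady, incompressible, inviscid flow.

10.8 Pa

Mass conservation (A₁v₁ = A₂v₂) gives v₂ = 0.966 × 63.8/14.5 = 4.25 m/s.
The pipe is horizontal, so Bernoulli reduces to P₁ + ½ρv₁² = P₂ + ½ρv₂².
P₁ − P₂ = ½·1.26·(4.25² − 0.966²) = ½·1.26·17.1 = 10.8 Pa.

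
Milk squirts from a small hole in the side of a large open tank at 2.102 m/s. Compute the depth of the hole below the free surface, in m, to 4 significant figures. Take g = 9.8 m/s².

h ≈ 0.2254 m

Torricelli: v = √(2gh), so h = v²/(2g).
h = 2.102²/(2·9.8) = 4.418/19.60 = 0.2254 m.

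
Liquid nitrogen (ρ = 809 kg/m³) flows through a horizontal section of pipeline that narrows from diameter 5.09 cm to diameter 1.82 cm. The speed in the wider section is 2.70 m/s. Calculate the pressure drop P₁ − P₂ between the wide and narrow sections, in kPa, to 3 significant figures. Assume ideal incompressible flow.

ΔP = 177 kPa

Mass conservation (A₁v₁ = A₂v₂) gives v₂ = 2.70 × 20.3/2.60 = 21.1 m/s.
The pipe is horizontal, so Bernoulli reduces to P₁ + ½ρv₁² = P₂ + ½ρv₂².
P₁ − P₂ = ½·809·(21.1² − 2.70²) = ½·809·439 = 177000 Pa.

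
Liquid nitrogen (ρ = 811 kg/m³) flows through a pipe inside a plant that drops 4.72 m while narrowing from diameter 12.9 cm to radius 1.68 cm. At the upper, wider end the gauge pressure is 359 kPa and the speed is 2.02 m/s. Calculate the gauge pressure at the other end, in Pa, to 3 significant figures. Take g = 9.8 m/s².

38700 Pa

Continuity gives A₁v₁ = A₂v₂, so v₂ = (131 cm²)/(8.87 cm²) × 2.02 m/s = 29.8 m/s.
Energy conservation along the streamline gives P₂ = P₁ − ½ρ(v₂² − v₁²) − ρg(h₂ − h₁).
P₂ = 359000 + ½·811·(2.02² − 29.8²) − 811·9.8·(−4.72) = 359000 + (-358000) − (-37500) = 38700 Pa.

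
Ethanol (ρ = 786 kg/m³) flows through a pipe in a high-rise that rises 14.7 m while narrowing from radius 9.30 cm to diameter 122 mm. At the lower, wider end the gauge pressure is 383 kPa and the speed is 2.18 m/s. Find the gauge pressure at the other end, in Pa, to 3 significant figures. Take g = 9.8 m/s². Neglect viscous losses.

P₂ ≈ 262000 Pa

Mass conservation (A₁v₁ = A₂v₂) gives v₂ = 2.18 × 272/117 = 5.07 m/s.
Energy conservation along the streamline gives P₂ = P₁ − ½ρ(v₂² − v₁²) − ρg(h₂ − h₁).
P₂ = 383000 + ½·786·(2.18² − 5.07²) − 786·9.8·(+14.7) = 383000 + (-8220) − (113000) = 262000 Pa.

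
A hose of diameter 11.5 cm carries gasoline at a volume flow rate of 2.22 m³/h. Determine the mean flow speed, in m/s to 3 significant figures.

0.0594 m/s

Q = 2.22 m³/h = 0.000617 m³/s.
v = Q/A = 0.000617 / 0.0104 = 0.0594 m/s.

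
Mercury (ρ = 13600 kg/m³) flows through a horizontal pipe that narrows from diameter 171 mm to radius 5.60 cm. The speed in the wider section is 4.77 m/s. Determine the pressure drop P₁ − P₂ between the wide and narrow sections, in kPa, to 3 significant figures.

ΔP = 686 kPa

By continuity, v₂ = v₁·A₁/A₂ = 4.77·(230/98.5) = 11.1 m/s.
Along the horizontal streamline, P + ½ρv² is constant.
P₁ − P₂ = ½·13600·(11.1² − 4.77²) = ½·13600·101 = 686000 Pa.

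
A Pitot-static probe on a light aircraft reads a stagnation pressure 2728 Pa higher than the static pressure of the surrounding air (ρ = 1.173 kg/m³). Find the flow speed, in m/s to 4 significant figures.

Bernoulli between the free stream and the stagnation point: ½ρv² = P_stag − P_static.
v = √(2ΔP/ρ) = √(2·2728/1.173) = 68.20 m/s.

68.20 m/s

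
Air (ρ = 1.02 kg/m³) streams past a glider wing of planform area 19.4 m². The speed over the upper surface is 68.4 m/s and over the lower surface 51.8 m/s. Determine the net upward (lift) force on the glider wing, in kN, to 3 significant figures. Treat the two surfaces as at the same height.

From P + ½ρv² = const at equal height, P_low − P_up = ½ρ(v_up² − v_low²).
ΔP = ½·1.02·(68.4² − 51.8²) = 1020 Pa.
Lift = ΔP · A = 1020 × 19.4 = 19700 N.

F = 19.7 kN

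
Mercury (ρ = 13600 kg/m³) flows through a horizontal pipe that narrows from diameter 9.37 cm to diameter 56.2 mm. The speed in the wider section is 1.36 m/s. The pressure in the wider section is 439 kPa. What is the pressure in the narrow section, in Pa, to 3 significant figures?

354000 Pa

Mass conservation (A₁v₁ = A₂v₂) gives v₂ = 1.36 × 69.0/24.8 = 3.78 m/s.
Along the horizontal streamline, P + ½ρv² is constant.
P₂ = P₁ − ½ρ(v₂² − v₁²) = 439000 − ½·13600·(3.78² − 1.36²) = 439000 − 84600 = 354000 Pa.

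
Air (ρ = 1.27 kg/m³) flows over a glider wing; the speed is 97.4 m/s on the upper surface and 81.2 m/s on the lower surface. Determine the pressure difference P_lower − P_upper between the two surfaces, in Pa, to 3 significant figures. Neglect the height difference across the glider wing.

ΔP ≈ 1840 Pa

The pressure is lower where the speed is higher: ΔP = ½ρ(v_up² − v_low²).
ΔP = ½·1.27·(97.4² − 81.2²) = 1840 Pa.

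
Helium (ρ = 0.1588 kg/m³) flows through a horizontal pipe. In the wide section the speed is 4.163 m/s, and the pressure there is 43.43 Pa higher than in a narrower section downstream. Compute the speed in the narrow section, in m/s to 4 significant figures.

v₂ ≈ 23.76 m/s

With h₁ = h₂, rearranging Bernoulli gives v₂ = √(v₁² + 2ΔP/ρ).
v₂ = √(4.163² + 2·43.43/0.1588) = √(17.33 + 547.0) = 23.76 m/s.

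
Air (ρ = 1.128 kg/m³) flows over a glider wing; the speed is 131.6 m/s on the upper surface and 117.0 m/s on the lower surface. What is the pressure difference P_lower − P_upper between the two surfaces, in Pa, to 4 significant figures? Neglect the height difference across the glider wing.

2047 Pa

The pressure is lower where the speed is higher: ΔP = ½ρ(v_up² − v_low²).
ΔP = ½·1.128·(131.6² − 117.0²) = 2047 Pa.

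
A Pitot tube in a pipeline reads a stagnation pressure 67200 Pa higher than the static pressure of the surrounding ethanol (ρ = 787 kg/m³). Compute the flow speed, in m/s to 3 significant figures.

v ≈ 13.1 m/s

At the stagnation point the flow is brought to rest, so Bernoulli gives P_stag − P_static = ½ρv².
v = √(2ΔP/ρ) = √(2·67200/787) = 13.1 m/s.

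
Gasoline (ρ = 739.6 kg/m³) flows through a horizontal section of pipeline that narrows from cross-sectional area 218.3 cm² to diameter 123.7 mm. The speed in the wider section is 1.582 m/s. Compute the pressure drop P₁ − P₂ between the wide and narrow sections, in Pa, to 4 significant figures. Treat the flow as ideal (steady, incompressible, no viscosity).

Mass conservation (A₁v₁ = A₂v₂) gives v₂ = 1.582 × 218.3/120.2 = 2.874 m/s.
Along the horizontal streamline, P + ½ρv² is constant.
P₁ − P₂ = ½·739.6·(2.874² − 1.582²) = ½·739.6·5.755 = 2128 Pa.

ΔP ≈ 2128 Pa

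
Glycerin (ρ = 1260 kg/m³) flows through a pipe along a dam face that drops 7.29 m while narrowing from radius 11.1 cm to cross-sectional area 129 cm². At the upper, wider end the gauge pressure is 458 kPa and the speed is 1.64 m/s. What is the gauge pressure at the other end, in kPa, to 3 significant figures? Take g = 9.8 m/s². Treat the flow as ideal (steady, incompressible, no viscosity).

The volume flow rate is constant, so v₂ = (A₁/A₂)v₁ = (387/129)·1.64 = 4.92 m/s.
Bernoulli: P₁ + ½ρv₁² + ρg h₁ = P₂ + ½ρv₂² + ρg h₂, so P₂ = P₁ + ½ρ(v₁² − v₂²) − ρg(h₂ − h₁).
P₂ = 458000 + ½·1260·(1.64² − 4.92²) − 1260·9.8·(−7.29) = 458000 + (-13600) − (-90000) = 534000 Pa.

P₂ = 534 kPa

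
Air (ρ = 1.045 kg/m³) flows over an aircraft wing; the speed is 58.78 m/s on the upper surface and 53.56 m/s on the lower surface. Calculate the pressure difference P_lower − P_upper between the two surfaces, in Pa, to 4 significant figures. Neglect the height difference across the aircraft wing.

With negligible Δh, P + ½ρv² is constant, so P_low − P_up = ½ρ(v_up² − v_low²).
ΔP = ½·1.045·(58.78² − 53.56²) = 306.4 Pa.

ΔP ≈ 306.4 Pa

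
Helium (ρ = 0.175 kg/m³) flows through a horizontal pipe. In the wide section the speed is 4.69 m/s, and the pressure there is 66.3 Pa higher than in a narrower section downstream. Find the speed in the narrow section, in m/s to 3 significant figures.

Along the level pipe P + ½ρv² is conserved, hence v₂² = v₁² + 2(P₁ − P₂)/ρ.
v₂ = √(4.69² + 2·66.3/0.175) = √(22.0 + 758) = 27.9 m/s.

v₂ ≈ 27.9 m/s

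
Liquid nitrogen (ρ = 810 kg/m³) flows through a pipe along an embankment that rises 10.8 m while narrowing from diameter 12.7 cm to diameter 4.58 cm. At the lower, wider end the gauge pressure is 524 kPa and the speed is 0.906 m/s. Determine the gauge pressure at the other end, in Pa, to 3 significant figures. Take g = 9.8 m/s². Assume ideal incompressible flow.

P₂ = 419000 Pa

By continuity, v₂ = v₁·A₁/A₂ = 0.906·(127/16.5) = 6.97 m/s.
Bernoulli: P₁ + ½ρv₁² + ρg h₁ = P₂ + ½ρv₂² + ρg h₂, so P₂ = P₁ + ½ρ(v₁² − v₂²) − ρg(h₂ − h₁).
P₂ = 524000 + ½·810·(0.906² − 6.97²) − 810·9.8·(+10.8) = 524000 + (-19300) − (85700) = 419000 Pa.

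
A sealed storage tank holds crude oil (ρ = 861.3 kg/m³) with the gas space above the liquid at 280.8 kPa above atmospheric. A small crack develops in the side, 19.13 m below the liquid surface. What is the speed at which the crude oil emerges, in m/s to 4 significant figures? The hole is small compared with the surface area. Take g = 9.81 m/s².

v ≈ 32.05 m/s

Take point 1 at the surface (v₁ ≈ 0) and point 2 at the hole (at atmospheric pressure). Bernoulli: P₁ + ρg h = P_atm + ½ρv₂².
With P₁ − P_atm = 280800 Pa, v₂ = √(2gh + 2ΔP/ρ) = √(2·9.81·19.13 + 2·280800/861.3) = 32.05 m/s.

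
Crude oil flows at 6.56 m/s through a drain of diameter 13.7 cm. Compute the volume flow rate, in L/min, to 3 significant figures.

Q = A·v = 0.0147 m² × 6.56 m/s = 0.0967 m³/s.
Converting: 0.0967 m³/s × 60000 = 5800 L/min.

Q ≈ 5800 L/min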